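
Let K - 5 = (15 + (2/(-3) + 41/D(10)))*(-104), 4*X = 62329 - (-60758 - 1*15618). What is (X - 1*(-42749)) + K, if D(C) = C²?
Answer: 22769083/300 ≈ 75897.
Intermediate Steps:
X = 138705/4 (X = (62329 - (-60758 - 1*15618))/4 = (62329 - (-60758 - 15618))/4 = (62329 - 1*(-76376))/4 = (62329 + 76376)/4 = (¼)*138705 = 138705/4 ≈ 34676.)
K = -114623/75 (K = 5 + (15 + (2/(-3) + 41/(10²)))*(-104) = 5 + (15 + (2*(-⅓) + 41/100))*(-104) = 5 + (15 + (-⅔ + 41*(1/100)))*(-104) = 5 + (15 + (-⅔ + 41/100))*(-104) = 5 + (15 - 77/300)*(-104) = 5 + (4423/300)*(-104) = 5 - 114998/75 = -114623/75 ≈ -1528.3)
(X - 1*(-42749)) + K = (138705/4 - 1*(-42749)) - 114623/75 = (138705/4 + 42749) - 114623/75 = 309701/4 - 114623/75 = 22769083/300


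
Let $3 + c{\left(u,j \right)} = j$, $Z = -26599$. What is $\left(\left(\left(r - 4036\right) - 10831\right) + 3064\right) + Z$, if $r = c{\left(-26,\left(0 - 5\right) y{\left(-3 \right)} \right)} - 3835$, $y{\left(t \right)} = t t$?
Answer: $-42285$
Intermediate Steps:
$y{\left(t \right)} = t^{2}$
$c{\left(u,j \right)} = -3 + j$
$r = -3883$ ($r = \left(-3 + \left(0 - 5\right) \left(-3\right)^{2}\right) - 3835 = \left(-3 - 45\right) - 3835 = -48 - 3835 = -3883$)
$\left(\left(\left(r - 4036\right) - 10831\right) + 3064\right) + Z = \left(\left(\left(-3883 - 4036\right) - 10831\right) + 3064\right) - 26599 = \left(\left(-7919 - 10831\right) + 3064\right) - 26599 = \left(-18750 + 3064\right) - 26599 = -15686 - 26599 = -42285$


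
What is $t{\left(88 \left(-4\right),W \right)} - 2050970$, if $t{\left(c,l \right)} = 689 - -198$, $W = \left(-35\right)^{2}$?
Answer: $-2050083$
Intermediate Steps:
$W = 1225$
$t{\left(c,l \right)} = 887$ ($t{\left(c,l \right)} = 689 + 198 = 887$)
$t{\left(88 \left(-4\right),W \right)} - 2050970 = 887 - 2050970 = -2050083$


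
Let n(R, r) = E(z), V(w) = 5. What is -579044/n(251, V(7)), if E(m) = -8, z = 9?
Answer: 144761/2 ≈ 72381.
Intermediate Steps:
n(R, r) = -8
-579044/n(251, V(7)) = -579044/(-8) = -579044*(-⅛) = 144761/2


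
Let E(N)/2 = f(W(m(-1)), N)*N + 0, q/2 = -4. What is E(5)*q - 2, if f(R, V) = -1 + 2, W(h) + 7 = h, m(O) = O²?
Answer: -82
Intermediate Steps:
q = -8 (q = 2*(-4) = -8)
W(h) = -7 + h
f(R, V) = 1
E(N) = 2*N (E(N) = 2*(1*N + 0) = 2*(N + 0) = 2*N)
E(5)*q - 2 = (2*5)*(-8) - 2 = 10*(-8) - 2 = -80 - 2 = -82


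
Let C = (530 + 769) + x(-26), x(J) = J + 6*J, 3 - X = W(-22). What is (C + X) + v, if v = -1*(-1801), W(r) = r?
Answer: 2943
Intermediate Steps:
X = 25 (X = 3 - 1*(-22) = 3 + 22 = 25)
x(J) = 7*J
v = 1801
C = 1117 (C = (530 + 769) + 7*(-26) = 1299 - 182 = 1117)
(C + X) + v = (1117 + 25) + 1801 = 1142 + 1801 = 2943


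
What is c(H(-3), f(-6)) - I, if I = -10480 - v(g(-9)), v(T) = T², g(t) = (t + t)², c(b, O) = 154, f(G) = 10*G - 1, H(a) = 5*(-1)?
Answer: 115610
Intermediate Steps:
H(a) = -5
f(G) = -1 + 10*G
g(t) = 4*t² (g(t) = (2*t)² = 4*t²)
I = -115456 (I = -10480 - (4*(-9)²)² = -10480 - (4*81)² = -10480 - 1*324² = -10480 - 1*104976 = -10480 - 104976 = -115456)
c(H(-3), f(-6)) - I = 154 - 1*(-115456) = 154 + 115456 = 115610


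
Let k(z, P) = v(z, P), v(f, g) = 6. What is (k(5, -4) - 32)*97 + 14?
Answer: -2508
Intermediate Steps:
k(z, P) = 6
(k(5, -4) - 32)*97 + 14 = (6 - 32)*97 + 14 = -26*97 + 14 = -2522 + 14 = -2508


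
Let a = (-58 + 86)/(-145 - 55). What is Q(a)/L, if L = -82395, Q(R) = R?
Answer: 7/4119750 ≈ 1.6991e-6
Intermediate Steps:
a = -7/50 (a = 28/(-200) = 28*(-1/200) = -7/50 ≈ -0.14000)
Q(a)/L = -7/50/(-82395) = -7/50*(-1/82395) = 7/4119750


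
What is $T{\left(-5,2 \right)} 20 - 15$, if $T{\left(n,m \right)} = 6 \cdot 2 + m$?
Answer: $265$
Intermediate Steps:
$T{\left(n,m \right)} = 12 + m$
$T{\left(-5,2 \right)} 20 - 15 = \left(12 + 2\right) 20 - 15 = 14 \cdot 20 - 15 = 280 - 15 = 265$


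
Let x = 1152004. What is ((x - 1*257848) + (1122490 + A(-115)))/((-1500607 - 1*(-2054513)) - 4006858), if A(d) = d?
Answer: -672177/1150984 ≈ -0.58400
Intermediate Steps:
((x - 1*257848) + (1122490 + A(-115)))/((-1500607 - 1*(-2054513)) - 4006858) = ((1152004 - 1*257848) + (1122490 - 115))/((-1500607 - 1*(-2054513)) - 4006858) = ((1152004 - 257848) + 1122375)/((-1500607 + 2054513) - 4006858) = (894156 + 1122375)/(553906 - 4006858) = 2016531/(-3452952) = 2016531*(-1/3452952) = -672177/1150984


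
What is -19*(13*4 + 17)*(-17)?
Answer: 22287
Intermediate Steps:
-19*(13*4 + 17)*(-17) = -19*(52 + 17)*(-17) = -19*69*(-17) = -1311*(-17) = -1*(-22287) = 22287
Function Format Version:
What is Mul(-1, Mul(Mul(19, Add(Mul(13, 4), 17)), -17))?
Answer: 22287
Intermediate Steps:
Mul(-1, Mul(Mul(19, Add(Mul(13, 4), 17)), -17)) = Mul(-1, Mul(Mul(19, Add(52, 17)), -17)) = Mul(-1, Mul(Mul(19, 69), -17)) = Mul(-1, Mul(1311, -17)) = Mul(-1, -22287) = 22287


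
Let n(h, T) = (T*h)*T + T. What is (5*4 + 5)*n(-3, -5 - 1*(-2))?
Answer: -750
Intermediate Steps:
n(h, T) = T + h*T² (n(h, T) = h*T² + T = T + h*T²)
(5*4 + 5)*n(-3, -5 - 1*(-2)) = (5*4 + 5)*((-5 - 1*(-2))*(1 + (-5 - 1*(-2))*(-3))) = (20 + 5)*((-5 + 2)*(1 + (-5 + 2)*(-3))) = 25*(-3*(1 - 3*(-3))) = 25*(-3*(1 + 9)) = 25*(-3*10) = 25*(-30) = -750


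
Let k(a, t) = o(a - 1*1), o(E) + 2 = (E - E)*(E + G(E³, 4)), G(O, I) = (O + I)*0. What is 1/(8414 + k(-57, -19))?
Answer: 1/8412 ≈ 0.00011888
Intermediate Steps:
G(O, I) = 0 (G(O, I) = (I + O)*0 = 0)
o(E) = -2 (o(E) = -2 + (E - E)*(E + 0) = -2 + 0*E = -2 + 0 = -2)
k(a, t) = -2
1/(8414 + k(-57, -19)) = 1/(8414 - 2) = 1/8412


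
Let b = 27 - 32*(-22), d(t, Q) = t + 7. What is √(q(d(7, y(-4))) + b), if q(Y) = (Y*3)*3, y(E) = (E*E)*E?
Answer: √857 ≈ 29.275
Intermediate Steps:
y(E) = E³ (y(E) = E²*E = E³)
d(t, Q) = 7 + t
q(Y) = 9*Y (q(Y) = (3*Y)*3 = 9*Y)
b = 731 (b = 27 + 704 = 731)
√(q(d(7, y(-4))) + b) = √(9*(7 + 7) + 731) = √(9*14 + 731) = √(126 + 731) = √857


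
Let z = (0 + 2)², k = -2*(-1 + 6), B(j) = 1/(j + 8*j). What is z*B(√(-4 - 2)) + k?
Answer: -10 - 2*I*√6/27 ≈ -10.0 - 0.18144*I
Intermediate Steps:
B(j) = 1/(9*j)
k = -10 (k = -2*5 = -10)
z = 4 (z = 2² = 4)
z*B(√(-4 - 2)) + k = 4*(1/(9*(√(-4 - 2)))) - 10 = 4*(1/(9*(√(-6)))) - 10 = 4*(1/(9*((I*√6)))) - 10 = 4*((-I*√6/6)/9) - 10 = 4*(-I*√6/54) - 10 = -2*I*√6/27 - 10 = -10 - 2*I*√6/27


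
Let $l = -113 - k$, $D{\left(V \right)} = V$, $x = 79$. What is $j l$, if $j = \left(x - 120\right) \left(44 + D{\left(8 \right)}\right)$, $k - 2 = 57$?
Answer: $366704$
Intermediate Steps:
$k = 59$ ($k = 2 + 57 = 59$)
$l = -172$ ($l = -113 - 59 = -172$)
$j = -2132$ ($j = \left(79 - 120\right) \left(44 + 8\right) = \left(-41\right) 52 = -2132$)
$j l = \left(-2132\right) \left(-172\right) = 366704$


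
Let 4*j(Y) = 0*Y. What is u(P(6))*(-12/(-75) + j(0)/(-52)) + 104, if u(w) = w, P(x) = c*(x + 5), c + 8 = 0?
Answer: 2248/25 ≈ 89.920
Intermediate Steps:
c = -8 (c = -8 + 0 = -8)
P(x) = -40 - 8*x (P(x) = -8*(x + 5) = -8*(5 + x) = -40 - 8*x)
j(Y) = 0 (j(Y) = (0*Y)/4 = (¼)*0 = 0)
u(P(6))*(-12/(-75) + j(0)/(-52)) + 104 = (-40 - 8*6)*(-12/(-75) + 0/(-52)) + 104 = (-40 - 48)*(-12*(-1/75) + 0*(-1/52)) + 104 = -88*(4/25 + 0) + 104 = -88*4/25 + 104 = -352/25 + 104 = 2248/25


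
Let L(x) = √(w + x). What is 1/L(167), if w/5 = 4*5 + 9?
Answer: √78/156 ≈ 0.056614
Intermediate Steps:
w = 145 (w = 5*(4*5 + 9) = 5*(20 + 9) = 5*29 = 145)
L(x) = √(145 + x)
1/L(167) = 1/(√(145 + 167)) = 1/(√312) = 1/(2*√78) = √78/156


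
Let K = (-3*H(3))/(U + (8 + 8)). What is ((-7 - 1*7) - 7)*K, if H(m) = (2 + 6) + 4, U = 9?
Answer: 756/25 ≈ 30.240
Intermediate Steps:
H(m) = 12 (H(m) = 8 + 4 = 12)
K = -36/25 (K = (-3*12)/(9 + (8 + 8)) = -36/(9 + 16) = -36/25 ≈ -1.4400)
((-7 - 1*7) - 7)*K = ((-7 - 1*7) - 7)*(-36/25) = ((-7 - 7) - 7)*(-36/25) = (-14 - 7)*(-36/25) = -21*(-36/25) = 756/25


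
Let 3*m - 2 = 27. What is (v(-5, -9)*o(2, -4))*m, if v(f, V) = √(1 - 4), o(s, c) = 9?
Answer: 87*I*√3 ≈ 150.69*I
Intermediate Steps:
m = 29/3 (m = ⅔ + (⅓)*27 = ⅔ + 9 = 29/3 ≈ 9.6667)
v(f, V) = I*√3 (v(f, V) = √(-3) = I*√3)
(v(-5, -9)*o(2, -4))*m = ((I*√3)*9)*(29/3) = (9*I*√3)*(29/3) = 87*I*√3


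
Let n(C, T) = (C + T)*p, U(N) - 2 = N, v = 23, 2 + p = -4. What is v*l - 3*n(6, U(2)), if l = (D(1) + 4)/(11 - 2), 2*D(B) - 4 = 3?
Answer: 1195/6 ≈ 199.17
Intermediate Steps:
p = -6 (p = -2 - 4 = -6)
U(N) = 2 + N
D(B) = 7/2 (D(B) = 2 + (½)*3 = 2 + 3/2 = 7/2)
l = ⅚ (l = (7/2 + 4)/(11 - 2) = (15/2)/9 = (15/2)*(⅑) = ⅚ ≈ 0.83333)
n(C, T) = -6*C - 6*T (n(C, T) = (C + T)*(-6) = -6*C - 6*T)
v*l - 3*n(6, U(2)) = 23*(⅚) - 3*(-6*6 - 6*(2 + 2)) = 115/6 - 3*(-36 - 6*4) = 115/6 - 3*(-36 - 24) = 115/6 - 3*(-60) = 115/6 + 180 = 1195/6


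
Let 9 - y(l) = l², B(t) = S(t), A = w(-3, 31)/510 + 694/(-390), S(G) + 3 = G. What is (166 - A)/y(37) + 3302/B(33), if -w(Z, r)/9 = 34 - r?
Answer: 991336391/9016800 ≈ 109.94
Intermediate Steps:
w(Z, r) = -306 + 9*r (w(Z, r) = -9*(34 - r) = -306 + 9*r)
S(G) = -3 + G
A = -12149/6630 (A = (-306 + 9*31)/510 + 694/(-390) = (-306 + 279)*(1/510) + 694*(-1/390) = -27*1/510 - 347/195 = -9/170 - 347/195 = -12149/6630 ≈ -1.8324)
B(t) = -3 + t
y(l) = 9 - l²
(166 - A)/y(37) + 3302/B(33) = (166 - 1*(-12149/6630))/(9 - 1*37²) + 3302/(-3 + 33) = (166 + 12149/6630)/(9 - 1*1369) + 3302/30 = 1112729/(6630*(9 - 1369)) + 3302*(1/30) = (1112729/6630)/(-1360) + 1651/15 = (1112729/6630)*(-1/1360) + 1651/15 = -1112729/9016800 + 1651/15 = 991336391/9016800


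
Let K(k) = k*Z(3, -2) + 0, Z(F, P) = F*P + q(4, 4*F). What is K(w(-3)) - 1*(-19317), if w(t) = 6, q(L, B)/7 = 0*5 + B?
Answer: 19785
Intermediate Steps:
q(L, B) = 7*B (q(L, B) = 7*(0*5 + B) = 7*(0 + B) = 7*B)
Z(F, P) = 28*F + F*P (Z(F, P) = F*P + 7*(4*F) = F*P + 28*F = 28*F + F*P)
K(k) = 78*k (K(k) = k*(3*(28 - 2)) + 0 = k*(3*26) + 0 = k*78 + 0 = 78*k + 0 = 78*k)
K(w(-3)) - 1*(-19317) = 78*6 - 1*(-19317) = 468 + 19317 = 19785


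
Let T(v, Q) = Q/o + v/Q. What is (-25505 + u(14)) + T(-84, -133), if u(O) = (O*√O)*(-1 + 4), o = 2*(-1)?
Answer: -966639/38 + 42*√14 ≈ -25281.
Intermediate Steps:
o = -2
T(v, Q) = -Q/2 + v/Q (T(v, Q) = Q/(-2) + v/Q = Q*(-½) + v/Q = -Q/2 + v/Q)
u(O) = 3*O^(3/2) (u(O) = O^(3/2)*3 = 3*O^(3/2))
(-25505 + u(14)) + T(-84, -133) = (-25505 + 3*14^(3/2)) + (-½*(-133) - 84/(-133)) = (-25505 + 3*(14*√14)) + (133/2 - 84*(-1/133)) = (-25505 + 42*√14) + (133/2 + 12/19) = (-25505 + 42*√14) + 2551/38 = -966639/38 + 42*√14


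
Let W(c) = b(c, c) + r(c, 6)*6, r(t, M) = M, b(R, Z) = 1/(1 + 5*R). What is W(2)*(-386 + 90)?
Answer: -117512/11 ≈ -10683.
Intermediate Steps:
W(c) = 36 + 1/(1 + 5*c) (W(c) = 1/(1 + 5*c) + 6*6 = 1/(1 + 5*c) + 36 = 36 + 1/(1 + 5*c))
W(2)*(-386 + 90) = ((37 + 180*2)/(1 + 5*2))*(-386 + 90) = ((37 + 360)/(1 + 10))*(-296) = (397/11)*(-296) = -117512/11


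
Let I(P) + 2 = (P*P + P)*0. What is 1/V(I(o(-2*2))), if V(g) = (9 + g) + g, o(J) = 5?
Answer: ⅕ ≈ 0.20000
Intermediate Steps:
I(P) = -2 (I(P) = -2 + (P*P + P)*0 = -2 + (P² + P)*0 = -2 + (P + P²)*0 = -2 + 0 = -2)
V(g) = 9 + 2*g
1/V(I(o(-2*2))) = 1/(9 + 2*(-2)) = 1/(9 - 4) = 1/5 = ⅕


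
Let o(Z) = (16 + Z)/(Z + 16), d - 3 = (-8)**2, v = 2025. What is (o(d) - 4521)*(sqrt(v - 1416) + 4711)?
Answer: -21293720 - 4520*sqrt(609) ≈ -2.1405e+7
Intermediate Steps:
d = 67 (d = 3 + (-8)**2 = 3 + 64 = 67)
o(Z) = 1 (o(Z) = (16 + Z)/(16 + Z) = 1)
(o(d) - 4521)*(sqrt(v - 1416) + 4711) = (1 - 4521)*(sqrt(2025 - 1416) + 4711) = -4520*(sqrt(609) + 4711) = -4520*(4711 + sqrt(609)) = -21293720 - 4520*sqrt(609)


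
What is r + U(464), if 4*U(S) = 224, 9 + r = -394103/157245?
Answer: 6996412/157245 ≈ 44.494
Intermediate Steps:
r = -1809308/157245 (r = -9 - 394103/157245 = -1809308/157245 ≈ -11.506)
U(S) = 56 (U(S) = (¼)*224 = 56)
r + U(464) = -1809308/157245 + 56 = 6996412/157245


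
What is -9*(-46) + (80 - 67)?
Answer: 427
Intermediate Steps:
-9*(-46) + (80 - 67) = 414 + 13 = 427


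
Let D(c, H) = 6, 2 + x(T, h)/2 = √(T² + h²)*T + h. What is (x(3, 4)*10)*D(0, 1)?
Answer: 2040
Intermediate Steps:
x(T, h) = -4 + 2*h + 2*T*√(T² + h²) (x(T, h) = -4 + 2*(√(T² + h²)*T + h) = -4 + 2*(T*√(T² + h²) + h) = -4 + 2*(h + T*√(T² + h²)) = -4 + (2*h + 2*T*√(T² + h²)) = -4 + 2*h + 2*T*√(T² + h²))
(x(3, 4)*10)*D(0, 1) = ((-4 + 2*4 + 2*3*√(3² + 4²))*10)*6 = ((-4 + 8 + 2*3*√(9 + 16))*10)*6 = ((-4 + 8 + 2*3*√25)*10)*6 = ((-4 + 8 + 2*3*5)*10)*6 = ((-4 + 8 + 30)*10)*6 = (34*10)*6 = 340*6 = 2040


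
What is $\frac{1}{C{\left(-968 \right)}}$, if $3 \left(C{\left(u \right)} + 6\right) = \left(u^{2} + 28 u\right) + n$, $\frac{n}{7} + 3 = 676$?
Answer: $\frac{1}{304871} \approx 3.2801 \cdot 10^{-6}$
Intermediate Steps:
$n = 4711$ ($n = -21 + 7 \cdot 676 = -21 + 4732 = 4711$)
$C{\left(u \right)} = \frac{4693}{3} + \frac{u^{2}}{3} + \frac{28 u}{3}$ ($C{\left(u \right)} = -6 + \frac{\left(u^{2} + 28 u\right) + 4711}{3} = -6 + \frac{4711 + u^{2} + 28 u}{3} = -6 + \left(\frac{4711}{3} + \frac{u^{2}}{3} + \frac{28 u}{3}\right) = \frac{4693}{3} + \frac{u^{2}}{3} + \frac{28 u}{3}$)
$\frac{1}{C{\left(-968 \right)}} = \frac{1}{\frac{4693}{3} + \frac{\left(-968\right)^{2}}{3} + \frac{28}{3} \left(-968\right)} = \frac{1}{\frac{4693}{3} + \frac{1}{3} \cdot 937024 - \frac{27104}{3}} = \frac{1}{\frac{4693}{3} + \frac{937024}{3} - \frac{27104}{3}} = \frac{1}{304871}$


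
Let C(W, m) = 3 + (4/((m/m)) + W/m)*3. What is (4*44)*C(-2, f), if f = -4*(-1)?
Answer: 2376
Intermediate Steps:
f = 4
C(W, m) = 15 + 3*W/m (C(W, m) = 3 + (4/1 + W/m)*3 = 3 + (4*1 + W/m)*3 = 3 + (4 + W/m)*3 = 3 + (12 + 3*W/m) = 15 + 3*W/m)
(4*44)*C(-2, f) = (4*44)*(15 + 3*(-2)/4) = 176*(15 + 3*(-2)*(1/4)) = 176*(15 - 3/2) = 176*(27/2) = 2376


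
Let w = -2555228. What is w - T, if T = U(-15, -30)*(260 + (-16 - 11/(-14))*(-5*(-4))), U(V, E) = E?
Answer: -17895896/7 ≈ -2.5566e+6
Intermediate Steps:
T = 9300/7 (T = -30*(260 + (-16 - 11/(-14))*(-5*(-4))) = -30*(260 + (-16 - 11*(-1/14))*20) = -30*(260 + (-16 + 11/14)*20) = -30*(260 - 213/14*20) = -30*(260 - 2130/7) = -30*(-310/7) = 9300/7 ≈ 1328.6)
w - T = -2555228 - 1*9300/7 = -2555228 - 9300/7 = -17895896/7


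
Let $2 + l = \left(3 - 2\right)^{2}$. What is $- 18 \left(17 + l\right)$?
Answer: $-288$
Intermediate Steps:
$l = -1$ ($l = -2 + \left(3 - 2\right)^{2} = -2 + 1^{2} = -2 + 1 = -1$)
$- 18 \left(17 + l\right) = - 18 \left(17 - 1\right) = \left(-18\right) 16 = -288$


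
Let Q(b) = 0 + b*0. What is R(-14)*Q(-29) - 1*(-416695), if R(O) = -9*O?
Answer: 416695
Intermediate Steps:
Q(b) = 0 (Q(b) = 0 + 0 = 0)
R(-14)*Q(-29) - 1*(-416695) = -9*(-14)*0 - 1*(-416695) = 126*0 + 416695 = 0 + 416695 = 416695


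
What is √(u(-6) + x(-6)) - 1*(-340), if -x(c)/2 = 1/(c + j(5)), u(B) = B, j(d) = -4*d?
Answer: 340 + I*√1001/13 ≈ 340.0 + 2.4337*I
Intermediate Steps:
x(c) = -2/(-20 + c) (x(c) = -2/(c - 4*5) = -2/(c - 20) = -2/(-20 + c))
√(u(-6) + x(-6)) - 1*(-340) = √(-6 - 2/(-20 - 6)) - 1*(-340) = √(-6 - 2/(-26)) + 340 = √(-6 - 2*(-1/26)) + 340 = √(-6 + 1/13) + 340 = √(-77/13) + 340 = I*√1001/13 + 340 = 340 + I*√1001/13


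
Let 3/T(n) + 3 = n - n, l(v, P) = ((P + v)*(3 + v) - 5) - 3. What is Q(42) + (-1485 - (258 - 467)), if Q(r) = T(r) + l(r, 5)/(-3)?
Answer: -5938/3 ≈ -1979.3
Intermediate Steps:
l(v, P) = -8 + (3 + v)*(P + v) (l(v, P) = ((3 + v)*(P + v) - 5) - 3 = (-5 + (3 + v)*(P + v)) - 3 = -8 + (3 + v)*(P + v))
T(n) = -1 (T(n) = 3/(-3 + (n - n)) = 3/(-3 + 0) = 3/(-3) = 3*(-⅓) = -1)
Q(r) = -10/3 - 8*r/3 - r²/3 (Q(r) = -1 + (-8 + r² + 3*5 + 3*r + 5*r)/(-3) = -1 + (-8 + r² + 15 + 3*r + 5*r)*(-⅓) = -1 + (7 + r² + 8*r)*(-⅓) = -1 + (-7/3 - 8*r/3 - r²/3) = -10/3 - 8*r/3 - r²/3)
Q(42) + (-1485 - (258 - 467)) = (-10/3 - 8/3*42 - ⅓*42²) + (-1485 - (258 - 467)) = (-10/3 - 112 - ⅓*1764) + (-1485 - 1*(-209)) = (-10/3 - 112 - 588) + (-1485 + 209) = -2110/3 - 1276 = -5938/3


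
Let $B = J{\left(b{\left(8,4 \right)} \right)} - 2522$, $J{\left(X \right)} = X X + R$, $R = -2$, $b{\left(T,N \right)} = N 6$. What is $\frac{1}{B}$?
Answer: $- \frac{1}{1948} \approx -0.00051335$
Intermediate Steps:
$b{\left(T,N \right)} = 6 N$
$J{\left(X \right)} = -2 + X^{2}$ ($J{\left(X \right)} = X X - 2 = X^{2} - 2 = -2 + X^{2}$)
$B = -1948$ ($B = \left(-2 + \left(6 \cdot 4\right)^{2}\right) - 2522 = \left(-2 + 24^{2}\right) - 2522 = \left(-2 + 576\right) - 2522 = 574 - 2522 = -1948$)
$\frac{1}{B} = \frac{1}{-1948} = - \frac{1}{1948}$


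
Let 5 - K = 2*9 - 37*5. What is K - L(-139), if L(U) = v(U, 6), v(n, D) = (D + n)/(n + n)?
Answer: 47683/278 ≈ 171.52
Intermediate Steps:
K = 172 (K = 5 - (2*9 - 37*5) = 5 - (18 - 185) = 5 - 1*(-167) = 5 + 167 = 172)
v(n, D) = (D + n)/(2*n) (v(n, D) = (D + n)/((2*n)) = (D + n)*(1/(2*n)) = (D + n)/(2*n))
L(U) = (6 + U)/(2*U)
K - L(-139) = 172 - (6 - 139)/(2*(-139)) = 172 - (-1)*(-133)/(2*139) = 172 - 1*133/278 = 172 - 133/278 = 47683/278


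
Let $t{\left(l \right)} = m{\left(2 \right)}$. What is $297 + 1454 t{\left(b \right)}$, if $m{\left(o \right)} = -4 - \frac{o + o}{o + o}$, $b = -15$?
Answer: $-6973$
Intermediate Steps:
$m{\left(o \right)} = -5$ ($m{\left(o \right)} = -4 - \frac{2 o}{2 o} = -4 - 2 o \frac{1}{2 o} = -4 - 1 = -5$)
$t{\left(l \right)} = -5$
$297 + 1454 t{\left(b \right)} = 297 + 1454 \left(-5\right) = 297 - 7270 = -6973$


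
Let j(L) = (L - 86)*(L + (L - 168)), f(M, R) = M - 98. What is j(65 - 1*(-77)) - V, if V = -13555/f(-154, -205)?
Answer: 1623437/252 ≈ 6442.2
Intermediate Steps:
f(M, R) = -98 + M
j(L) = (-168 + 2*L)*(-86 + L) (j(L) = (-86 + L)*(L + (-168 + L)) = (-86 + L)*(-168 + 2*L) = (-168 + 2*L)*(-86 + L))
V = 13555/252 (V = -13555/(-98 - 154) = -13555/(-252) = -13555*(-1/252) = 13555/252 ≈ 53.790)
j(65 - 1*(-77)) - V = (14448 - 340*(65 - 1*(-77)) + 2*(65 - 1*(-77))**2) - 1*13555/252 = (14448 - 340*(65 + 77) + 2*(65 + 77)**2) - 13555/252 = (14448 - 340*142 + 2*142**2) - 13555/252 = (14448 - 48280 + 2*20164) - 13555/252 = (14448 - 48280 + 40328) - 13555/252 = 6496 - 13555/252 = 1623437/252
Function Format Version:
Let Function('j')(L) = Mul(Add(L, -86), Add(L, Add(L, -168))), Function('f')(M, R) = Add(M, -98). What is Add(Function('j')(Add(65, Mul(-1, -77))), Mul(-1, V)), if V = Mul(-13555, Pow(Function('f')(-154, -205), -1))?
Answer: Rational(1623437, 252) ≈ 6442.2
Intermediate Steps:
Function('f')(M, R) = Add(-98, M)
Function('j')(L) = Mul(Add(-168, Mul(2, L)), Add(-86, L)) (Function('j')(L) = Mul(Add(-86, L), Add(L, Add(-168, L))) = Mul(Add(-86, L), Add(-168, Mul(2, L))) = Mul(Add(-168, Mul(2, L)), Add(-86, L)))
V = Rational(13555, 252) (V = Mul(-13555, Pow(Add(-98, -154), -1)) = Mul(-13555, Pow(-252, -1)) = Mul(-13555, Rational(-1, 252)) = Rational(13555, 252) ≈ 53.790)
Add(Function('j')(Add(65, Mul(-1, -77))), Mul(-1, V)) = Add(Add(14448, Mul(-340, Add(65, Mul(-1, -77))), Mul(2, Pow(Add(65, Mul(-1, -77)), 2))), Mul(-1, Rational(13555, 252))) = Add(Add(14448, Mul(-340, Add(65, 77)), Mul(2, Pow(Add(65, 77), 2))), Rational(-13555, 252)) = Add(Add(14448, Mul(-340, 142), Mul(2, Pow(142, 2))), Rational(-13555, 252)) = Add(Add(14448, -48280, Mul(2, 20164)), Rational(-13555, 252)) = Add(Add(14448, -48280, 40328), Rational(-13555, 252)) = Add(6496, Rational(-13555, 252)) = Rational(1623437, 252)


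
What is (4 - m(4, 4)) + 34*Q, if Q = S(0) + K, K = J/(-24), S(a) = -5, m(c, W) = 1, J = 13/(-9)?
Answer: -17815/108 ≈ -164.95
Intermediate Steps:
J = -13/9 (J = 13*(-⅑) = -13/9 ≈ -1.4444)
K = 13/216 (K = -13/9/(-24) = -13/9*(-1/24) = 13/216 ≈ 0.060185)
Q = -1067/216 (Q = -5 + 13/216 = -1067/216 ≈ -4.9398)
(4 - m(4, 4)) + 34*Q = (4 - 1*1) + 34*(-1067/216) = (4 - 1) - 18139/108 = 3 - 18139/108 = -17815/108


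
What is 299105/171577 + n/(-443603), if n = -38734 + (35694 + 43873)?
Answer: 125677871674/76112071931 ≈ 1.6512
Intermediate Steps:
n = 40833 (n = -38734 + 79567 = 40833)
299105/171577 + n/(-443603) = 299105/171577 + 40833/(-443603) = 299105*(1/171577) + 40833*(-1/443603) = 299105/171577 - 40833/443603 = 125677871674/76112071931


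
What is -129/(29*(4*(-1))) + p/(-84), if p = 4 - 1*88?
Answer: 245/116 ≈ 2.1121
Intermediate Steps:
p = -84 (p = 4 - 88 = -84)
-129/(29*(4*(-1))) + p/(-84) = -129/(29*(4*(-1))) - 84/(-84) = -129/(29*(-4)) - 84*(-1/84) = -129/(-116) + 1 = -129*(-1/116) + 1 = 129/116 + 1 = 245/116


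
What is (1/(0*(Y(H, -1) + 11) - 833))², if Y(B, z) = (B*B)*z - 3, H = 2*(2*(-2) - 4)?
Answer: 1/693889 ≈ 1.4412e-6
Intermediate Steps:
H = -16 (H = 2*(-4 - 4) = 2*(-8) = -16)
Y(B, z) = -3 + z*B² (Y(B, z) = B²*z - 3 = z*B² - 3 = -3 + z*B²)
(1/(0*(Y(H, -1) + 11) - 833))² = (1/(0*((-3 - 1*(-16)²) + 11) - 833))² = (1/(0*((-3 - 1*256) + 11) - 833))² = (1/(0*((-3 - 256) + 11) - 833))² = (1/(0*(-259 + 11) - 833))² = (1/(0*(-248) - 833))² = (1/(0 - 833))² = (1/(-833))² = (-1/833)² = 1/693889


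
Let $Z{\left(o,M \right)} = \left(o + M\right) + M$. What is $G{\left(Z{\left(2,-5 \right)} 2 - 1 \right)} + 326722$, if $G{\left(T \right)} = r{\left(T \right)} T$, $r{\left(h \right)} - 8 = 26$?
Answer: $326144$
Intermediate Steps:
$r{\left(h \right)} = 34$ ($r{\left(h \right)} = 8 + 26 = 34$)
$Z{\left(o,M \right)} = o + 2 M$ ($Z{\left(o,M \right)} = \left(M + o\right) + M = o + 2 M$)
$G{\left(T \right)} = 34 T$
$G{\left(Z{\left(2,-5 \right)} 2 - 1 \right)} + 326722 = 34 \left(\left(2 + 2 \left(-5\right)\right) 2 - 1\right) + 326722 = 34 \left(\left(2 - 10\right) 2 - 1\right) + 326722 = 34 \left(\left(-8\right) 2 - 1\right) + 326722 = 34 \left(-16 - 1\right) + 326722 = 34 \left(-17\right) + 326722 = -578 + 326722 = 326144$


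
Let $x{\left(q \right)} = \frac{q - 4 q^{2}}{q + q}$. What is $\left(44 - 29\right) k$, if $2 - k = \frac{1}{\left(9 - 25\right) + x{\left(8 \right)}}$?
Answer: $\frac{640}{21} \approx 30.476$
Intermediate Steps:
$x{\left(q \right)} = \frac{q - 4 q^{2}}{2 q}$
$k = \frac{128}{63}$ ($k = 2 - \frac{1}{\left(9 - 25\right) + \left(\frac{1}{2} - 16\right)} = 2 - \frac{1}{-16 - \frac{31}{2}} = 2 - \frac{1}{- \frac{63}{2}} = 2 - - \frac{2}{63} = 2 + \frac{2}{63} = \frac{128}{63} \approx 2.0317$)
$\left(44 - 29\right) k = \left(44 - 29\right) \frac{128}{63} = 15 \cdot \frac{128}{63} = \frac{640}{21}$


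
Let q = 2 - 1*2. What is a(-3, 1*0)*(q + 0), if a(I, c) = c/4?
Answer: 0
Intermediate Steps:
q = 0 (q = 2 - 2 = 0)
a(I, c) = c/4 (a(I, c) = c*(¼) = c/4)
a(-3, 1*0)*(q + 0) = ((1*0)/4)*(0 + 0) = ((¼)*0)*0 = 0*0 = 0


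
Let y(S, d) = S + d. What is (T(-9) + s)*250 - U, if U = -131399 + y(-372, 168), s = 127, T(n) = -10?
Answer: 160853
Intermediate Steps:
U = -131603 (U = -131399 + (-372 + 168) = -131399 - 204 = -131603)
(T(-9) + s)*250 - U = (-10 + 127)*250 - 1*(-131603) = 117*250 + 131603 = 29250 + 131603 = 160853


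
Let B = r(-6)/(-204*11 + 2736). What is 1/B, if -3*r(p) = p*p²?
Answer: 41/6 ≈ 6.8333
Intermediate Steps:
r(p) = -p³/3 (r(p) = -p*p²/3 = -p³/3)
B = 6/41 (B = (-⅓*(-6)³)/(-204*11 + 2736) = (-⅓*(-216))/(-2244 + 2736) = 72/492 = 72*(1/492) = 6/41 ≈ 0.14634)
1/B = 1/(6/41) = 41/6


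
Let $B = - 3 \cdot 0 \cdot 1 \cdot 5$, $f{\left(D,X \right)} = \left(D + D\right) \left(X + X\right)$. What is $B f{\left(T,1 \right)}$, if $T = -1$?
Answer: $0$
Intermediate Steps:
$f{\left(D,X \right)} = 4 D X$ ($f{\left(D,X \right)} = 2 D 2 X = 4 D X$)
$B = 0$ ($B = - 3 \cdot 0 \cdot 5 = \left(-3\right) 0 = 0$)
$B f{\left(T,1 \right)} = 0 \cdot 4 \left(-1\right) 1 = 0 \left(-4\right) = 0$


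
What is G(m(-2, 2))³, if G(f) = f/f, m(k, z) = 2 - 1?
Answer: 1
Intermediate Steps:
m(k, z) = 1
G(f) = 1
G(m(-2, 2))³ = 1³ = 1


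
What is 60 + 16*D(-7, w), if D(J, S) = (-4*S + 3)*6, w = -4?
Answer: 1884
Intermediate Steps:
D(J, S) = 18 - 24*S (D(J, S) = (3 - 4*S)*6 = 18 - 24*S)
60 + 16*D(-7, w) = 60 + 16*(18 - 24*(-4)) = 60 + 16*(18 + 96) = 60 + 16*114 = 60 + 1824 = 1884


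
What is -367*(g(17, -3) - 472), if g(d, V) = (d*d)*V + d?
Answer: 485174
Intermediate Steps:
g(d, V) = d + V*d² (g(d, V) = d²*V + d = V*d² + d = d + V*d²)
-367*(g(17, -3) - 472) = -367*(17*(1 - 3*17) - 472) = -367*(17*(1 - 51) - 472) = -367*(17*(-50) - 472) = -367*(-850 - 472) = -367*(-1322) = 485174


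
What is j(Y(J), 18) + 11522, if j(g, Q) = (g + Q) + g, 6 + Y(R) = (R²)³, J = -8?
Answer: 535816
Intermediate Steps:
Y(R) = -6 + R⁶ (Y(R) = -6 + (R²)³ = -6 + R⁶)
j(g, Q) = Q + 2*g (j(g, Q) = (Q + g) + g = Q + 2*g)
j(Y(J), 18) + 11522 = (18 + 2*(-6 + (-8)⁶)) + 11522 = (18 + 2*(-6 + 262144)) + 11522 = (18 + 2*262138) + 11522 = (18 + 524276) + 11522 = 524294 + 11522 = 535816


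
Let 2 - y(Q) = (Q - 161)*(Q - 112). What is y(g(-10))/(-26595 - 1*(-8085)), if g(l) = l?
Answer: 2086/1851 ≈ 1.1270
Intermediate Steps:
y(Q) = 2 - (-161 + Q)*(-112 + Q) (y(Q) = 2 - (Q - 161)*(Q - 112) = 2 - (-161 + Q)*(-112 + Q))
y(g(-10))/(-26595 - 1*(-8085)) = (-18030 - 1*(-10)**2 + 273*(-10))/(-26595 - 1*(-8085)) = (-18030 - 1*100 - 2730)/(-26595 + 8085) = (-18030 - 100 - 2730)/(-18510) = -20860*(-1/18510) = 2086/1851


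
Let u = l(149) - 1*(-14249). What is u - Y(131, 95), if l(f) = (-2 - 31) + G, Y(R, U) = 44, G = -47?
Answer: 14125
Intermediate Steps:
l(f) = -80 (l(f) = (-2 - 31) - 47 = -33 - 47 = -80)
u = 14169 (u = -80 - 1*(-14249) = -80 + 14249 = 14169)
u - Y(131, 95) = 14169 - 1*44 = 14169 - 44 = 14125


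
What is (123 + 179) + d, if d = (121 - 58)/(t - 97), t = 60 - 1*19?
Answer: 2407/8 ≈ 300.88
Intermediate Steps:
t = 41 (t = 60 - 19 = 41)
d = -9/8 (d = (121 - 58)/(41 - 97) = 63/(-56) = 63*(-1/56) = -9/8 ≈ -1.1250)
(123 + 179) + d = (123 + 179) - 9/8 = 302 - 9/8 = 2407/8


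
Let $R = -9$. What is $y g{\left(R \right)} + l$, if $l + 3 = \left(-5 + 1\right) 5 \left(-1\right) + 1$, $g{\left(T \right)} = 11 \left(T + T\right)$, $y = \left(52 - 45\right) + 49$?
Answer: $-11070$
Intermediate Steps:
$y = 56$ ($y = 7 + 49 = 56$)
$g{\left(T \right)} = 22 T$ ($g{\left(T \right)} = 11 \cdot 2 T = 22 T$)
$l = 18$ ($l = -3 + \left(\left(-5 + 1\right) 5 \left(-1\right) + 1\right) = -3 + \left(\left(-4\right) 5 \left(-1\right) + 1\right) = -3 + \left(\left(-20\right) \left(-1\right) + 1\right) = -3 + \left(20 + 1\right) = -3 + 21 = 18$)
$y g{\left(R \right)} + l = 56 \cdot 22 \left(-9\right) + 18 = 56 \left(-198\right) + 18 = -11088 + 18 = -11070$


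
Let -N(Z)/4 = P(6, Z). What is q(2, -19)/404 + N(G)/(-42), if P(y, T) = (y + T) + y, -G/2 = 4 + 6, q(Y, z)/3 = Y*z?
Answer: -4429/4242 ≈ -1.0441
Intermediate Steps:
q(Y, z) = 3*Y*z (q(Y, z) = 3*(Y*z) = 3*Y*z)
G = -20 (G = -2*(4 + 6) = -2*10 = -20)
P(y, T) = T + 2*y (P(y, T) = (T + y) + y = T + 2*y)
N(Z) = -48 - 4*Z (N(Z) = -4*(Z + 2*6) = -4*(Z + 12) = -4*(12 + Z) = -48 - 4*Z)
q(2, -19)/404 + N(G)/(-42) = (3*2*(-19))/404 + (-48 - 4*(-20))/(-42) = -114*1/404 + (-48 + 80)*(-1/42) = -57/202 + 32*(-1/42) = -57/202 - 16/21 = -4429/4242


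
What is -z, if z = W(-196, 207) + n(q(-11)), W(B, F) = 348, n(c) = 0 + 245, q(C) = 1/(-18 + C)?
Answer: -593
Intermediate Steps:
n(c) = 245
z = 593 (z = 348 + 245 = 593)
-z = -1*593 = -593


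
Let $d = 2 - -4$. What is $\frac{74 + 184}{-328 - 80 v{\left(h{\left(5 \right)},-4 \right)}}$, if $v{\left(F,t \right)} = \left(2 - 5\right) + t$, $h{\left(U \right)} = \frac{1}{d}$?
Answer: $\frac{129}{116} \approx 1.1121$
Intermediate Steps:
$d = 6$ ($d = 2 + 4 = 6$)
$h{\left(U \right)} = \frac{1}{6}$
$v{\left(F,t \right)} = -3 + t$
$\frac{74 + 184}{-328 - 80 v{\left(h{\left(5 \right)},-4 \right)}} = \frac{74 + 184}{-328 - 80 \left(-3 - 4\right)} = \frac{258}{-328 - -560} = \frac{258}{-328 + 560} = \frac{258}{232} = 258 \cdot \frac{1}{232} = \frac{129}{116}$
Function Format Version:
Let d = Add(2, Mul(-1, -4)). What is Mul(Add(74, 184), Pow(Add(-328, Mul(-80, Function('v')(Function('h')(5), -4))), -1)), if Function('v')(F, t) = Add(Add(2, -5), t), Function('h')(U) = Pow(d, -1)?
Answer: Rational(129, 116) ≈ 1.1121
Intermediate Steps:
d = 6 (d = Add(2, 4) = 6)
Function('h')(U) = Rational(1, 6) (Function('h')(U) = Pow(6, -1) = Rational(1, 6))
Function('v')(F, t) = Add(-3, t)
Mul(Add(74, 184), Pow(Add(-328, Mul(-80, Function('v')(Function('h')(5), -4))), -1)) = Mul(Add(74, 184), Pow(Add(-328, Mul(-80, Add(-3, -4))), -1)) = Mul(258, Pow(Add(-328, Mul(-80, -7)), -1)) = Mul(258, Pow(Add(-328, 560), -1)) = Mul(258, Pow(232, -1)) = Mul(258, Rational(1, 232)) = Rational(129, 116)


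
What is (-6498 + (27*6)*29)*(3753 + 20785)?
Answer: -44168400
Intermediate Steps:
(-6498 + (27*6)*29)*(3753 + 20785) = (-6498 + 162*29)*24538 = (-6498 + 4698)*24538 = -1800*24538 = -44168400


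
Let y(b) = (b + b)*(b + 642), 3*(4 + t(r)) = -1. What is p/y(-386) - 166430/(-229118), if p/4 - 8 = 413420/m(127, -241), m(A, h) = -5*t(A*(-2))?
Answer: 6255206039/18395425984 ≈ 0.34004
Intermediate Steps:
t(r) = -13/3 (t(r) = -4 + (1/3)*(-1) = -4 - 1/3 = -13/3)
m(A, h) = 65/3 (m(A, h) = -5*(-13/3) = 65/3)
y(b) = 2*b*(642 + b) (y(b) = (2*b)*(642 + b) = 2*b*(642 + b))
p = 992624/13 (p = 32 + 4*(413420/(65/3)) = 32 + 4*(413420*(3/65)) = 32 + 4*(248052/13) = 32 + 992208/13 = 992624/13 ≈ 76356.)
p/y(-386) - 166430/(-229118) = 992624/(13*((2*(-386)*(642 - 386)))) - 166430/(-229118) = 992624/(13*((2*(-386)*256))) - 166430*(-1/229118) = (992624/13)/(-197632) + 83215/114559 = (992624/13)*(-1/197632) + 83215/114559 = -62039/160576 + 83215/114559 = 6255206039/18395425984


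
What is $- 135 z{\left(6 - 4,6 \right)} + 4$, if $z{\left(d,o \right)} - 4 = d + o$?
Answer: $-1616$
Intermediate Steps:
$z{\left(d,o \right)} = 4 + d + o$ ($z{\left(d,o \right)} = 4 + \left(d + o\right) = 4 + d + o$)
$- 135 z{\left(6 - 4,6 \right)} + 4 = - 135 \left(4 + \left(6 - 4\right) + 6\right) + 4 = - 135 \left(4 + 2 + 6\right) + 4 = \left(-135\right) 12 + 4 = -1620 + 4 = -1616$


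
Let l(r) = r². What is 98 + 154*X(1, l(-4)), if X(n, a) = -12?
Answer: -1750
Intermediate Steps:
98 + 154*X(1, l(-4)) = 98 + 154*(-12) = 98 - 1848 = -1750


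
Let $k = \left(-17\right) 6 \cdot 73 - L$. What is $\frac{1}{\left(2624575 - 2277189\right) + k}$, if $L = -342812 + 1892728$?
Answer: $- \frac{1}{1209976} \approx -8.2646 \cdot 10^{-7}$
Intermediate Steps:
$L = 1549916$
$k = -1557362$ ($k = \left(-17\right) 6 \cdot 73 - 1549916 = \left(-102\right) 73 - 1549916 = -7446 - 1549916 = -1557362$)
$\frac{1}{\left(2624575 - 2277189\right) + k} = \frac{1}{\left(2624575 - 2277189\right) - 1557362} = \frac{1}{347386 - 1557362} = \frac{1}{-1209976} = - \frac{1}{1209976}$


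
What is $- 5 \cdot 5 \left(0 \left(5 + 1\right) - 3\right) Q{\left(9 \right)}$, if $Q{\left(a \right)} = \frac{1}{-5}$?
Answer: $-15$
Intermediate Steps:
$Q{\left(a \right)} = - \frac{1}{5}$
$- 5 \cdot 5 \left(0 \left(5 + 1\right) - 3\right) Q{\left(9 \right)} = - 5 \cdot 5 \left(0 \left(5 + 1\right) - 3\right) \left(- \frac{1}{5}\right) = - 5 \cdot 5 \left(0 \cdot 6 - 3\right) \left(- \frac{1}{5}\right) = - 5 \cdot 5 \left(0 - 3\right) \left(- \frac{1}{5}\right) = - 5 \cdot 5 \left(-3\right) \left(- \frac{1}{5}\right) = \left(-5\right) \left(-15\right) \left(- \frac{1}{5}\right) = 75 \left(- \frac{1}{5}\right) = -15$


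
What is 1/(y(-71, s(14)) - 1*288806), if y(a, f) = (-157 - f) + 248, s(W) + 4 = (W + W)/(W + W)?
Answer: -1/288712 ≈ -3.4637e-6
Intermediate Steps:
s(W) = -3 (s(W) = -4 + (W + W)/(W + W) = -4 + (2*W)/((2*W)) = -4 + (2*W)*(1/(2*W)) = -4 + 1 = -3)
y(a, f) = 91 - f
1/(y(-71, s(14)) - 1*288806) = 1/((91 - 1*(-3)) - 1*288806) = 1/((91 + 3) - 288806) = 1/(94 - 288806) = 1/(-288712) = -1/288712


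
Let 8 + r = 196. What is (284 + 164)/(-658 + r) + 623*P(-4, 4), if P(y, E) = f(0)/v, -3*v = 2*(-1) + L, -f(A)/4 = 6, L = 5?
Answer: 3513496/235 ≈ 14951.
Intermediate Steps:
r = 188 (r = -8 + 196 = 188)
f(A) = -24 (f(A) = -4*6 = -24)
v = -1 (v = -(2*(-1) + 5)/3 = -(-2 + 5)/3 = -⅓*3 = -1)
P(y, E) = 24 (P(y, E) = -24/(-1) = -24*(-1) = 24)
(284 + 164)/(-658 + r) + 623*P(-4, 4) = (284 + 164)/(-658 + 188) + 623*24 = 448/(-470) + 14952 = 448*(-1/470) + 14952 = -224/235 + 14952 = 3513496/235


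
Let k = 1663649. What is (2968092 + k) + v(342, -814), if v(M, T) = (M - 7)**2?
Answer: 4743966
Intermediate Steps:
v(M, T) = (-7 + M)**2
(2968092 + k) + v(342, -814) = (2968092 + 1663649) + (-7 + 342)**2 = 4631741 + 335**2 = 4631741 + 112225 = 4743966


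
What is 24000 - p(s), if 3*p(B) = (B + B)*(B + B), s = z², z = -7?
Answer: 62396/3 ≈ 20799.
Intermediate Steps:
s = 49 (s = (-7)² = 49)
p(B) = 4*B²/3 (p(B) = ((B + B)*(B + B))/3 = ((2*B)*(2*B))/3 = (4*B²)/3 = 4*B²/3)
24000 - p(s) = 24000 - 4*49²/3 = 24000 - 4*2401/3 = 24000 - 1*9604/3 = 24000 - 9604/3 = 62396/3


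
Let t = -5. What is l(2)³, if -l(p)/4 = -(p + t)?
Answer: -1728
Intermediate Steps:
l(p) = -20 + 4*p (l(p) = -(-4)*(p - 5) = -(-4)*(-5 + p) = -4*(5 - p) = -20 + 4*p)
l(2)³ = (-20 + 4*2)³ = (-20 + 8)³ = (-12)³ = -1728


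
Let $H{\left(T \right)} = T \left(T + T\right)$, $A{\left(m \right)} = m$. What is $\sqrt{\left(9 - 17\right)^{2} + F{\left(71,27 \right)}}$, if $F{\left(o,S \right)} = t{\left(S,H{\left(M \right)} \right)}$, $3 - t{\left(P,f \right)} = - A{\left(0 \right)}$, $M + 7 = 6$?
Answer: $\sqrt{67} \approx 8.1853$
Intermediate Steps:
$M = -1$ ($M = -7 + 6 = -1$)
$H{\left(T \right)} = 2 T^{2}$ ($H{\left(T \right)} = T 2 T = 2 T^{2}$)
$t{\left(P,f \right)} = 3$ ($t{\left(P,f \right)} = 3 - \left(-1\right) 0 = 3 - 0 = 3 + 0 = 3$)
$F{\left(o,S \right)} = 3$
$\sqrt{\left(9 - 17\right)^{2} + F{\left(71,27 \right)}} = \sqrt{\left(9 - 17\right)^{2} + 3} = \sqrt{\left(-8\right)^{2} + 3} = \sqrt{64 + 3} = \sqrt{67}$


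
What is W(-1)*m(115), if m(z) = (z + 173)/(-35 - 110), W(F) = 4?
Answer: -1152/145 ≈ -7.9448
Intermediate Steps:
m(z) = -173/145 - z/145 (m(z) = (173 + z)/(-145) = (173 + z)*(-1/145) = -173/145 - z/145)
W(-1)*m(115) = 4*(-173/145 - 1/145*115) = 4*(-173/145 - 23/29) = 4*(-288/145) = -1152/145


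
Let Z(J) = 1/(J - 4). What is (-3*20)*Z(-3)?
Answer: 60/7 ≈ 8.5714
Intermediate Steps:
Z(J) = 1/(-4 + J)
(-3*20)*Z(-3) = (-3*20)/(-4 - 3) = -60/(-7) = -60*(-1/7) = 60/7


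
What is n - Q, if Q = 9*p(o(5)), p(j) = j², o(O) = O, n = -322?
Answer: -547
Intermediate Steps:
Q = 225 (Q = 9*5² = 9*25 = 225)
n - Q = -322 - 1*225 = -322 - 225 = -547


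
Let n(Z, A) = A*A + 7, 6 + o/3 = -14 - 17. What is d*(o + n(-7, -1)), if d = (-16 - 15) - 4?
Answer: 3605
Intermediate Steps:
o = -111 (o = -18 + 3*(-14 - 17) = -18 + 3*(-31) = -18 - 93 = -111)
d = -35 (d = -31 - 4 = -35)
n(Z, A) = 7 + A**2 (n(Z, A) = A**2 + 7 = 7 + A**2)
d*(o + n(-7, -1)) = -35*(-111 + (7 + (-1)**2)) = -35*(-111 + (7 + 1)) = -35*(-111 + 8) = -35*(-103) = 3605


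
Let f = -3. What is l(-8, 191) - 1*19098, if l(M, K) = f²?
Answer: -19089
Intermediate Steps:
l(M, K) = 9 (l(M, K) = (-3)² = 9)
l(-8, 191) - 1*19098 = 9 - 1*19098 = 9 - 19098 = -19089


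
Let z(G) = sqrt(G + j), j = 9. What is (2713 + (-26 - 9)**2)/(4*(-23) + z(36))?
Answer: -362296/8419 - 11814*sqrt(5)/8419 ≈ -46.171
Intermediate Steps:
z(G) = sqrt(9 + G) (z(G) = sqrt(G + 9) = sqrt(9 + G))
(2713 + (-26 - 9)**2)/(4*(-23) + z(36)) = (2713 + (-26 - 9)**2)/(4*(-23) + sqrt(9 + 36)) = (2713 + (-35)**2)/(-92 + sqrt(45)) = (2713 + 1225)/(-92 + 3*sqrt(5)) = 3938/(-92 + 3*sqrt(5))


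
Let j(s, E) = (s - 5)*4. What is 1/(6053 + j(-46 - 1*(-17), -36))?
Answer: 1/5917 ≈ 0.00016900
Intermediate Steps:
j(s, E) = -20 + 4*s (j(s, E) = (-5 + s)*4 = -20 + 4*s)
1/(6053 + j(-46 - 1*(-17), -36)) = 1/(6053 + (-20 + 4*(-46 - 1*(-17)))) = 1/(6053 + (-20 + 4*(-46 + 17))) = 1/(6053 + (-20 + 4*(-29))) = 1/(6053 + (-20 - 116)) = 1/(6053 - 136) = 1/5917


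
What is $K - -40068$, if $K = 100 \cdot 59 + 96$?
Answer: $46064$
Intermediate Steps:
$K = 5996$ ($K = 5900 + 96 = 5996$)
$K - -40068 = 5996 - -40068 = 5996 + 40068 = 46064$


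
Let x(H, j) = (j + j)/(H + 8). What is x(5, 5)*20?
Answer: 200/13 ≈ 15.385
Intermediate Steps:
x(H, j) = 2*j/(8 + H) (x(H, j) = (2*j)/(8 + H) = 2*j/(8 + H))
x(5, 5)*20 = (2*5/(8 + 5))*20 = (2*5/13)*20 = (2*5*(1/13))*20 = (10/13)*20 = 200/13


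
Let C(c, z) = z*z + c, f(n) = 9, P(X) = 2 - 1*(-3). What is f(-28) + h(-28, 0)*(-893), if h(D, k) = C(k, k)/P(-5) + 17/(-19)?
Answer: 808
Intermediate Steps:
P(X) = 5 (P(X) = 2 + 3 = 5)
C(c, z) = c + z² (C(c, z) = z² + c = c + z²)
h(D, k) = -17/19 + k/5 + k²/5 (h(D, k) = (k + k²)/5 + 17/(-19) = (k + k²)*(⅕) + 17*(-1/19) = (k/5 + k²/5) - 17/19 = -17/19 + k/5 + k²/5)
f(-28) + h(-28, 0)*(-893) = 9 + (-17/19 + (⅕)*0 + (⅕)*0²)*(-893) = 9 + (-17/19 + 0 + (⅕)*0)*(-893) = 9 + (-17/19 + 0 + 0)*(-893) = 9 - 17/19*(-893) = 9 + 799 = 808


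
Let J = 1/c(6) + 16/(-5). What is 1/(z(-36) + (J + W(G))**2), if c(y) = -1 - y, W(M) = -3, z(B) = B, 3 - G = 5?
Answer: 1225/5184 ≈ 0.23630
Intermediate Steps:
G = -2 (G = 3 - 1*5 = 3 - 5 = -2)
J = -117/35 (J = 1/(-1 - 1*6) + 16/(-5) = 1/(-1 - 6) + 16*(-1/5) = 1/(-7) - 16/5 = 1*(-1/7) - 16/5 = -1/7 - 16/5 = -117/35 ≈ -3.3429)
1/(z(-36) + (J + W(G))**2) = 1/(-36 + (-117/35 - 3)**2) = 1/(-36 + (-222/35)**2) = 1/(-36 + 49284/1225) = 1/(5184/1225) = 1225/5184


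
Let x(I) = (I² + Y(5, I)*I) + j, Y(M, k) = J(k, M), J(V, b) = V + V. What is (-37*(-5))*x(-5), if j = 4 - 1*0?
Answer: 14615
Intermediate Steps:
J(V, b) = 2*V
Y(M, k) = 2*k
j = 4 (j = 4 + 0 = 4)
x(I) = 4 + 3*I² (x(I) = (I² + (2*I)*I) + 4 = (I² + 2*I²) + 4 = 3*I² + 4 = 4 + 3*I²)
(-37*(-5))*x(-5) = (-37*(-5))*(4 + 3*(-5)²) = 185*(4 + 3*25) = 185*(4 + 75) = 185*79 = 14615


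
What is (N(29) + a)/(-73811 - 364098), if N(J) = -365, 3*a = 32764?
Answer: -31669/1313727 ≈ -0.024106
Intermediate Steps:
a = 32764/3 (a = (1/3)*32764 = 32764/3 ≈ 10921.)
(N(29) + a)/(-73811 - 364098) = (-365 + 32764/3)/(-73811 - 364098) = (31669/3)/(-437909) = (31669/3)*(-1/437909) = -31669/1313727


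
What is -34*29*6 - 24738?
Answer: -30654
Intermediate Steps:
-34*29*6 - 24738 = -986*6 - 24738 = -5916 - 24738 = -30654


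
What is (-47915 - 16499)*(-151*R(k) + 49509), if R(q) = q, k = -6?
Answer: -3247431810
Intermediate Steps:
(-47915 - 16499)*(-151*R(k) + 49509) = (-47915 - 16499)*(-151*(-6) + 49509) = -64414*(906 + 49509) = -64414*50415 = -3247431810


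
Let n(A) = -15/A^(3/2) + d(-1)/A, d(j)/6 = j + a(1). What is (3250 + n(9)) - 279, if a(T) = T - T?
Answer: 26728/9 ≈ 2969.8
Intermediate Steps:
a(T) = 0
d(j) = 6*j (d(j) = 6*(j + 0) = 6*j)
n(A) = -15/A^(3/2) - 6/A (n(A) = -15/A^(3/2) + (6*(-1))/A = -15/A^(3/2) - 6/A)
(3250 + n(9)) - 279 = (3250 + (-15/9^(3/2) - 6/9)) - 279 = (3250 + (-15*1/27 - 6*⅑)) - 279 = (3250 + (-5/9 - ⅔)) - 279 = (3250 - 11/9) - 279 = 29239/9 - 279 = 26728/9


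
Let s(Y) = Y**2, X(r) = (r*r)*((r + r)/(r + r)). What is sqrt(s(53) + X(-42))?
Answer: sqrt(4573) ≈ 67.624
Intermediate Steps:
X(r) = r**2 (X(r) = r**2*((2*r)/((2*r))) = r**2*((2*r)*(1/(2*r))) = r**2*1 = r**2)
sqrt(s(53) + X(-42)) = sqrt(53**2 + (-42)**2) = sqrt(2809 + 1764) = sqrt(4573)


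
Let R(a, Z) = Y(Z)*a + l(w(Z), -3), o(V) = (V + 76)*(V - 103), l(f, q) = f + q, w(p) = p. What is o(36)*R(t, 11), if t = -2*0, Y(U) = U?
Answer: -60032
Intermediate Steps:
o(V) = (-103 + V)*(76 + V) (o(V) = (76 + V)*(-103 + V) = (-103 + V)*(76 + V))
t = 0
R(a, Z) = -3 + Z + Z*a (R(a, Z) = Z*a + (Z - 3) = Z*a + (-3 + Z) = -3 + Z + Z*a)
o(36)*R(t, 11) = (-7828 + 36² - 27*36)*(-3 + 11 + 11*0) = (-7828 + 1296 - 972)*(-3 + 11 + 0) = -7504*8 = -60032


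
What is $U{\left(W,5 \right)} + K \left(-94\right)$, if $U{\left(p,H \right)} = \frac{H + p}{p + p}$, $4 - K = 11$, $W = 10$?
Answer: $\frac{2635}{4} \approx 658.75$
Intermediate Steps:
$K = -7$ ($K = 4 - 11 = -7$)
$U{\left(p,H \right)} = \frac{H + p}{2 p}$
$U{\left(W,5 \right)} + K \left(-94\right) = \frac{5 + 10}{2 \cdot 10} - -658 = \frac{1}{2} \cdot \frac{1}{10} \cdot 15 + 658 = \frac{3}{4} + 658 = \frac{2635}{4}$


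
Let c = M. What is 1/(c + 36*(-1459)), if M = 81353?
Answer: 1/28829 ≈ 3.4687e-5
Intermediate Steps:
c = 81353
1/(c + 36*(-1459)) = 1/(81353 + 36*(-1459)) = 1/(81353 - 52524) = 1/28829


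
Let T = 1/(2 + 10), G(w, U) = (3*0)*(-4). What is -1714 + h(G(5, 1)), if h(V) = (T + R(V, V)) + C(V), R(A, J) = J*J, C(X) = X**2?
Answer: -20567/12 ≈ -1713.9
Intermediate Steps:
G(w, U) = 0 (G(w, U) = 0*(-4) = 0)
T = 1/12 ≈ 0.083333
R(A, J) = J**2
h(V) = 1/12 + 2*V**2 (h(V) = (1/12 + V**2) + V**2 = 1/12 + 2*V**2)
-1714 + h(G(5, 1)) = -1714 + (1/12 + 2*0**2) = -1714 + (1/12 + 2*0) = -1714 + (1/12 + 0) = -1714 + 1/12 = -20567/12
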